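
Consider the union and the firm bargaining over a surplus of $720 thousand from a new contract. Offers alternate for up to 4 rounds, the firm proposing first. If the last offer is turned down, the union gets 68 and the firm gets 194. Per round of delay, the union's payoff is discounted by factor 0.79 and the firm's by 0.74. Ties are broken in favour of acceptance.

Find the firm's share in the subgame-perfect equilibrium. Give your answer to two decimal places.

Round 4 (the union proposes): the firm gets 194 if talks fail, so the union offers 194 and keeps 526.
Round 3 (the firm proposes): the union can get 526 next round, worth 0.79 × 526 = 415.54 now. The firm offers 415.54 and keeps 720 − 415.54 = 304.46.
Round 2 (the union proposes): the firm can get 304.46 next round, worth 0.74 × 304.46 = 225.3004 now; the union offers that and keeps 494.6996.
Round 1 (the firm proposes): the union can get 494.6996 next round, worth 0.79 × 494.6996 = 390.812684 now. The firm offers 390.812684 and keeps 720 − 390.812684 = 329.187316.

329.19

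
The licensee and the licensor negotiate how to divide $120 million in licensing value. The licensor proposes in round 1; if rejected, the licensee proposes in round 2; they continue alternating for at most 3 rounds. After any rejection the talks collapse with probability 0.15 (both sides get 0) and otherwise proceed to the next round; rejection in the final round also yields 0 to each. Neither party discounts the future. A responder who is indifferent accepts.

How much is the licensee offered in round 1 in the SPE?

15.3

By backward induction:
Round 3 (the licensor proposes): the licensee will accept anything ≥ 0, so the licensor offers 0 and keeps 120.
Round 2 (the licensee proposes): rejecting gives the licensor an expected 0.85 × 120 = 102. The licensee offers 102 and keeps 120 − 102 = 18.
Round 1 (the licensor proposes): rejecting gives the licensee an expected 0.85 × 18 = 15.3, so the licensor offers 15.3, keeping 104.7.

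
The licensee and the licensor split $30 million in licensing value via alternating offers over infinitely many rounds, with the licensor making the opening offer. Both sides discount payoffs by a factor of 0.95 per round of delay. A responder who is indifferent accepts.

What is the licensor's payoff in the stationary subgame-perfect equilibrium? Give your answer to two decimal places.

In a stationary SPE each proposer offers the other exactly their discounted continuation value.
If the licensor keeps x when proposing and the licensee keeps y when proposing, then x = 30 − 0.95y and y = 30 − 0.95x.
Solving: x = 30(1 − 0.95) / (1 − 0.95·0.95) = 1.5 / 0.0975 ≈ 15.3846.
The licensee gets 30 − 15.3846 ≈ 14.6154.

15.38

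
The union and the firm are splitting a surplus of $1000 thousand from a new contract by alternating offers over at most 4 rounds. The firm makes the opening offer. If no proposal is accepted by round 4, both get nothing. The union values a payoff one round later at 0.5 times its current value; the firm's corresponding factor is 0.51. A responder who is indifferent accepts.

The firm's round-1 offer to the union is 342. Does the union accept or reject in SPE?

Round 4 (the union proposes): rejection yields 0 for the firm; the union offers 0 and keeps 1000.
Round 3 (the firm proposes): the union can get 1000 next round, worth 0.5 × 1000 = 500 now; the firm offers that and keeps 500.
Round 2 (the union proposes): the firm can get 500 next round, worth 0.51 × 500 = 255 now, so the union offers 255, keeping 745.
So by rejecting in round 1, the union gets 745 next round, worth 0.5 × 745 = 372.5 now.
Offer 342 < 372.5, so the union rejects.

Reject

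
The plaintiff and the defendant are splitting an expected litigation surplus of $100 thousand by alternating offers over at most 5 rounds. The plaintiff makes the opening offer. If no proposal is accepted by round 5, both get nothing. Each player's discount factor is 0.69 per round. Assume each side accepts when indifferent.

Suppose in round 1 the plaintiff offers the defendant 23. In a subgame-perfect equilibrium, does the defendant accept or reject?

Reject

Work out the defendant's continuation value if the offer is rejected.
Round 5 (the plaintiff proposes): the defendant will accept anything ≥ 0, so the plaintiff offers 0 and keeps 100.
Round 4 (the defendant proposes): the plaintiff can get 100 next round, worth 0.69 × 100 = 69 now; the defendant offers that and keeps 31.
Round 3 (the plaintiff proposes): the defendant can get 31 next round, worth 0.69 × 31 = 21.39 now; the plaintiff offers that and keeps 78.61.
Round 2 (the defendant proposes): the plaintiff can get 78.61 next round, worth 0.69 × 78.61 = 54.2409 now. The defendant offers 54.2409 and keeps 100 − 54.2409 = 45.7591.
So by rejecting in round 1, the defendant gets 45.7591 next round, worth 0.69 × 45.7591 = 31.573779 now.
Offer 23 < 31.573779, so the defendant rejects.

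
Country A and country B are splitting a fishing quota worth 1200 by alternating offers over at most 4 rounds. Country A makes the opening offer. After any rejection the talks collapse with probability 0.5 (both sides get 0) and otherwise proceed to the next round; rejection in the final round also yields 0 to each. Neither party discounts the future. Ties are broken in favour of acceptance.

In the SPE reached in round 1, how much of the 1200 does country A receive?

750

By backward induction:
Round 4 (country B proposes): country A will accept anything ≥ 0, so country B offers 0 and keeps 1200.
Round 3 (country A proposes): rejecting gives country B an expected 0.5 × 1200 = 600; country A offers that and keeps 600.
Round 2 (country B proposes): rejecting gives country A an expected 0.5 × 600 = 300; country B offers that and keeps 900.
Round 1 (country A proposes): rejecting gives country B an expected 0.5 × 900 = 450; country A offers that and keeps 750.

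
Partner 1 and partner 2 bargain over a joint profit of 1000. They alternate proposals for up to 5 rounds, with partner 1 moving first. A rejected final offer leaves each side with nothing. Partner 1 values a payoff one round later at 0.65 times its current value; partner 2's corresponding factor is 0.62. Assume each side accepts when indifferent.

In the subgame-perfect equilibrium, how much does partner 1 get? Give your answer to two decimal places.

Round 5 (partner 1 proposes): partner 2 will accept anything ≥ 0, so partner 1 offers 0 and keeps 1000.
Round 4 (partner 2 proposes): partner 1 can get 1000 next round, worth 0.65 × 1000 = 650 now, so partner 2 offers 650, keeping 350.
Round 3 (partner 1 proposes): partner 2 can get 350 next round, worth 0.62 × 350 = 217 now, so partner 1 offers 217, keeping 783.
Round 2 (partner 2 proposes): partner 1 can get 783 next round, worth 0.65 × 783 = 508.95 now, so partner 2 offers 508.95, keeping 491.05.
Round 1 (partner 1 proposes): partner 2 can get 491.05 next round, worth 0.62 × 491.05 = 304.451 now. Partner 1 offers 304.451 and keeps 1000 − 304.451 = 695.549.

695.55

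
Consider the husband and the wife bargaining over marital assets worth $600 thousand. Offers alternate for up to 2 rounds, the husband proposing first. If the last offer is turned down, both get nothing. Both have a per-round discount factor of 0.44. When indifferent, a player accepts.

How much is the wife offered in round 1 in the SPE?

Round 2 (the wife proposes): the husband will accept anything ≥ 0, so the wife offers 0 and keeps 600.
Round 1 (the husband proposes): the wife can get 600 next round, worth 0.44 × 600 = 264 now. The husband offers 264 and keeps 600 − 264 = 336.

264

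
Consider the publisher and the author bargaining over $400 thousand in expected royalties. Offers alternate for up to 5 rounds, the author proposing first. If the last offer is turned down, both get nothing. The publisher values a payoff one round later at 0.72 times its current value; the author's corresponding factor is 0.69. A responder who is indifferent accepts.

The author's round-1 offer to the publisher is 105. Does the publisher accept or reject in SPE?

Round 5 (the author proposes): rejection yields 0 for the publisher; the author offers 0 and keeps 400.
Round 4 (the publisher proposes): the author can get 400 next round, worth 0.69 × 400 = 276 now. The publisher offers 276 and keeps 400 − 276 = 124.
Round 3 (the author proposes): the publisher can get 124 next round, worth 0.72 × 124 = 89.28 now; the author offers that and keeps 310.72.
Round 2 (the publisher proposes): the author can get 310.72 next round, worth 0.69 × 310.72 = 214.3968 now; the publisher offers that and keeps 185.6032.
So by rejecting in round 1, the publisher gets 185.6032 next round, worth 0.72 × 185.6032 = 133.634304 now.
Offer 105 < 133.634304, so the publisher rejects.

Reject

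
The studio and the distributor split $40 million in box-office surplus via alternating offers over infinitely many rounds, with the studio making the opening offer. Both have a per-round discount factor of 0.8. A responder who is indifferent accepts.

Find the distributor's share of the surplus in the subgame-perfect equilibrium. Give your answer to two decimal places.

In a stationary SPE each proposer offers the other exactly their discounted continuation value.
If the studio keeps x when proposing and the distributor keeps y when proposing, then x = 40 − 0.8y and y = 40 − 0.8x.
Solving: x = 40(1 − 0.8) / (1 − 0.8·0.8) = 8 / 0.36 ≈ 22.2222.
The distributor gets 40 − 22.2222 ≈ 17.7778.

17.78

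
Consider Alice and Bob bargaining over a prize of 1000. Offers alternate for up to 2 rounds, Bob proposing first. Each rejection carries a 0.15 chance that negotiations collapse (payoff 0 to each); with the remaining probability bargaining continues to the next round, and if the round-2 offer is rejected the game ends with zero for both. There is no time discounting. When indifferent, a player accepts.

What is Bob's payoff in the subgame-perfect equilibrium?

Round 2 (Alice proposes): rejection yields 0 for Bob; Alice offers 0 and keeps 1000.
Round 1 (Bob proposes): rejecting gives Alice an expected 0.85 × 1000 = 850. Bob offers 850 and keeps 1000 − 850 = 150.

150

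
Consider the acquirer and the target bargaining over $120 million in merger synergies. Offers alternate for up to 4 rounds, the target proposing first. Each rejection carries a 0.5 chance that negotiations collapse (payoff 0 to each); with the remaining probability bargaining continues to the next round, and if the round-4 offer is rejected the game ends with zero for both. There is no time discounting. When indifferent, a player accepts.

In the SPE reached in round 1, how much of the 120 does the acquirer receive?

Round 4 (the acquirer proposes): the target will accept anything ≥ 0, so the acquirer offers 0 and keeps 120.
Round 3 (the target proposes): rejecting gives the acquirer an expected 0.5 × 120 = 60; the target offers that and keeps 60.
Round 2 (the acquirer proposes): rejecting gives the target an expected 0.5 × 60 = 30; the acquirer offers that and keeps 90.
Round 1 (the target proposes): rejecting gives the acquirer an expected 0.5 × 90 = 45. The target offers 45 and keeps 120 − 45 = 75.

45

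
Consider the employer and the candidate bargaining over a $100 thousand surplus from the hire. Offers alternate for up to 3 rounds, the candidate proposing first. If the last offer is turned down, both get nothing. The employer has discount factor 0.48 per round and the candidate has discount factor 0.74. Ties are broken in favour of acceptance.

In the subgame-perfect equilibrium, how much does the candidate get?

Round 3 (the candidate proposes): the employer will accept anything ≥ 0, so the candidate offers 0 and keeps 100.
Round 2 (the employer proposes): the candidate can get 100 next round, worth 0.74 × 100 = 74 now, so the employer offers 74, keeping 26.
Round 1 (the candidate proposes): the employer can get 26 next round, worth 0.48 × 26 = 12.48 now. The candidate offers 12.48 and keeps 100 − 12.48 = 87.52.

87.52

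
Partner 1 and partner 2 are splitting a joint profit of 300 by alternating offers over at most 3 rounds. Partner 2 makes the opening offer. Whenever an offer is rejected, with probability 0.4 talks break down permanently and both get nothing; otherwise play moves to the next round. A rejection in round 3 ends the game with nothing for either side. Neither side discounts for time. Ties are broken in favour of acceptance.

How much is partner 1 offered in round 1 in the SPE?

Round 3 (partner 2 proposes): rejection yields 0 for partner 1; partner 2 offers 0 and keeps 300.
Round 2 (partner 1 proposes): rejecting gives partner 2 an expected 0.6 × 300 = 180. Partner 1 offers 180 and keeps 300 − 180 = 120.
Round 1 (partner 2 proposes): rejecting gives partner 1 an expected 0.6 × 120 = 72. Partner 2 offers 72 and keeps 300 − 72 = 228.

72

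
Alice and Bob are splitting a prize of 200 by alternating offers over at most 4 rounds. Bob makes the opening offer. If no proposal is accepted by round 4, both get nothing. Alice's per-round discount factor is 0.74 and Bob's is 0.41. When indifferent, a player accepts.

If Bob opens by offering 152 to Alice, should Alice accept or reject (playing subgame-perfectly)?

Accept

Work out Alice's continuation value if the offer is rejected.
Round 4 (Alice proposes): rejection yields 0 for Bob; Alice offers 0 and keeps 200.
Round 3 (Bob proposes): Alice can get 200 next round, worth 0.74 × 200 = 148 now. Bob offers 148 and keeps 200 − 148 = 52.
Round 2 (Alice proposes): Bob can get 52 next round, worth 0.41 × 52 = 21.32 now, so Alice offers 21.32, keeping 178.68.
So by rejecting in round 1, Alice gets 178.68 next round, worth 0.74 × 178.68 = 132.2232 now.
Offer 152 ≥ 132.2232, so Alice accepts.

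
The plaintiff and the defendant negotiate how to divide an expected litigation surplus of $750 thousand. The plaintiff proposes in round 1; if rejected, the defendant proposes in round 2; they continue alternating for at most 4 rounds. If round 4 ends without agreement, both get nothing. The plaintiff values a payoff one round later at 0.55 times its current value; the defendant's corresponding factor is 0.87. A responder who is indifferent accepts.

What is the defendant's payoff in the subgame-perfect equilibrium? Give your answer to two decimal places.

By backward induction:
Round 4 (the defendant proposes): the plaintiff will accept anything ≥ 0, so the defendant offers 0 and keeps 750.
Round 3 (the plaintiff proposes): the defendant can get 750 next round, worth 0.87 × 750 = 652.5 now. The plaintiff offers 652.5 and keeps 750 − 652.5 = 97.5.
Round 2 (the defendant proposes): the plaintiff can get 97.5 next round, worth 0.55 × 97.5 = 53.625 now. The defendant offers 53.625 and keeps 750 − 53.625 = 696.375.
Round 1 (the plaintiff proposes): the defendant can get 696.375 next round, worth 0.87 × 696.375 = 605.84625 now, so the plaintiff offers 605.84625, keeping 144.15375.

605.85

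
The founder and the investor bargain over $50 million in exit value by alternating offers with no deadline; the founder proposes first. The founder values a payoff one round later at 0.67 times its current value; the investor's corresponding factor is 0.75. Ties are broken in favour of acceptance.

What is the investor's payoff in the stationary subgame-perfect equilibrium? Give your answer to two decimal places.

24.87

Let x be the founder's share when the founder proposes and y be the investor's share when the investor proposes.
The investor accepts iff offered ≥ 0.75·y, so x = 50 − 0.75y. Symmetrically y = 50 − 0.67x.
Substituting: x = 50 − 0.75(50 − 0.67x), giving x(1 − 0.67·0.75) = 50(1 − 0.75).
So x = 50 × 0.25 / 0.4975 ≈ 25.1256, and the investor receives 50 − x ≈ 24.8744.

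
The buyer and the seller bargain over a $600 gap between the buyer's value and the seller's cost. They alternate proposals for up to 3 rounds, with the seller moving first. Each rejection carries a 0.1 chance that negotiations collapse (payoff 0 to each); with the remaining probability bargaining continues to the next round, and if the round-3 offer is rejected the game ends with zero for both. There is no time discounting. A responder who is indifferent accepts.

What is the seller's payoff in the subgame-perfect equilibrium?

Round 3 (the seller proposes): rejection yields 0 for the buyer; the seller offers 0 and keeps 600.
Round 2 (the buyer proposes): rejecting gives the seller an expected 0.9 × 600 = 540, so the buyer offers 540, keeping 60.
Round 1 (the seller proposes): rejecting gives the buyer an expected 0.9 × 60 = 54. The seller offers 54 and keeps 600 − 54 = 546.

546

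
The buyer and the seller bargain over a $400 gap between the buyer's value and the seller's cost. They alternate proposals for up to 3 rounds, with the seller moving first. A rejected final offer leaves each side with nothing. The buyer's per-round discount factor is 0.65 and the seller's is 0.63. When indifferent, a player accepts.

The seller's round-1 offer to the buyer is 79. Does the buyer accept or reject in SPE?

Reject

Round 3 (the seller proposes): the buyer will accept anything ≥ 0, so the seller offers 0 and keeps 400.
Round 2 (the buyer proposes): the seller can get 400 next round, worth 0.63 × 400 = 252 now; the buyer offers that and keeps 148.
So by rejecting in round 1, the buyer gets 148 next round, worth 0.65 × 148 = 96.2 now.
Offer 79 < 96.2, so the buyer rejects.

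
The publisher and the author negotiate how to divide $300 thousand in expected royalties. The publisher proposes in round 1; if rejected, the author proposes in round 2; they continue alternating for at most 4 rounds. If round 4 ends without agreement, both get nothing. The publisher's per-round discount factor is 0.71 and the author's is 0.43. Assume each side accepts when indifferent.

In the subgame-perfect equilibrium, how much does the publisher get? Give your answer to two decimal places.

223.21

Round 4 (the author proposes): the publisher will accept anything ≥ 0, so the author offers 0 and keeps 300.
Round 3 (the publisher proposes): the author can get 300 next round, worth 0.43 × 300 = 129 now, so the publisher offers 129, keeping 171.
Round 2 (the author proposes): the publisher can get 171 next round, worth 0.71 × 171 = 121.41 now. The author offers 121.41 and keeps 300 − 121.41 = 178.59.
Round 1 (the publisher proposes): the author can get 178.59 next round, worth 0.43 × 178.59 = 76.7937 now; the publisher offers that and keeps 223.2063.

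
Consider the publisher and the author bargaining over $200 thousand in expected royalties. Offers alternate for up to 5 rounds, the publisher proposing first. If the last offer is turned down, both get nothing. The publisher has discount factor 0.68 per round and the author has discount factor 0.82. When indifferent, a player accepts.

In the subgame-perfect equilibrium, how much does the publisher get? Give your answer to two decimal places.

118.26

Round 5 (the publisher proposes): rejection yields 0 for the author; the publisher offers 0 and keeps 200.
Round 4 (the author proposes): the publisher can get 200 next round, worth 0.68 × 200 = 136 now. The author offers 136 and keeps 200 − 136 = 64.
Round 3 (the publisher proposes): the author can get 64 next round, worth 0.82 × 64 = 52.48 now. The publisher offers 52.48 and keeps 200 − 52.48 = 147.52.
Round 2 (the author proposes): the publisher can get 147.52 next round, worth 0.68 × 147.52 = 100.3136 now, so the author offers 100.3136, keeping 99.6864.
Round 1 (the publisher proposes): the author can get 99.6864 next round, worth 0.82 × 99.6864 = 81.742848 now. The publisher offers 81.742848 and keeps 200 − 81.742848 = 118.257152.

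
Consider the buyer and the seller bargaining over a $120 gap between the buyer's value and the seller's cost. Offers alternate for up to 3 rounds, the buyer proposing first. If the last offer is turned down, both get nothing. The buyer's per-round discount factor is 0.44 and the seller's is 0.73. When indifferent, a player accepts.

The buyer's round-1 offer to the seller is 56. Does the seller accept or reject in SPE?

Work out the seller's continuation value if the offer is rejected.
Round 3 (the buyer proposes): rejection yields 0 for the seller; the buyer offers 0 and keeps 120.
Round 2 (the seller proposes): the buyer can get 120 next round, worth 0.44 × 120 = 52.8 now, so the seller offers 52.8, keeping 67.2.
So by rejecting in round 1, the seller gets 67.2 next round, worth 0.73 × 67.2 = 49.056 now.
Offer 56 ≥ 49.056, so the seller accepts.

Accept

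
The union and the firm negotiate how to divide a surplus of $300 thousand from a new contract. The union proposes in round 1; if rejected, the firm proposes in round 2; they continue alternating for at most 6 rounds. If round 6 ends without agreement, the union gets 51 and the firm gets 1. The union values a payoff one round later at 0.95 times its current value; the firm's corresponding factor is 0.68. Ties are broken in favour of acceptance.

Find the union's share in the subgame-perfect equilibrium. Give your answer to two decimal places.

By backward induction:
Round 6 (the firm proposes): the union gets 51 if talks fail, so the firm offers 51 and keeps 249.
Round 5 (the union proposes): the firm can get 249 next round, worth 0.68 × 249 = 169.32 now. The union offers 169.32 and keeps 300 − 169.32 = 130.68.
Round 4 (the firm proposes): the union can get 130.68 next round, worth 0.95 × 130.68 = 124.146 now; the firm offers that and keeps 175.854.
Round 3 (the union proposes): the firm can get 175.854 next round, worth 0.68 × 175.854 = 119.58072 now, so the union offers 119.58072, keeping 180.41928.
Round 2 (the firm proposes): the union can get 180.41928 next round, worth 0.95 × 180.41928 = 171.398316 now, so the firm offers 171.398316, keeping 128.601684.
Round 1 (the union proposes): the firm can get 128.601684 next round, worth 0.68 × 128.601684 = 87.44914512 now; the union offers that and keeps 212.55085488.

212.55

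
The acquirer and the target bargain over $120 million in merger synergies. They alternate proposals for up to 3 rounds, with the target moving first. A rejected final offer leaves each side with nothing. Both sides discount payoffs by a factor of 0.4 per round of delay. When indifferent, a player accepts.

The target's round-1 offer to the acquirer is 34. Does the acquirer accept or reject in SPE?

Work out the acquirer's continuation value if the offer is rejected.
Round 3 (the target proposes): rejection yields 0 for the acquirer; the target offers 0 and keeps 120.
Round 2 (the acquirer proposes): the target can get 120 next round, worth 0.4 × 120 = 48 now; the acquirer offers that and keeps 72.
So by rejecting in round 1, the acquirer gets 72 next round, worth 0.4 × 72 = 28.8 now.
Offer 34 ≥ 28.8, so the acquirer accepts.

Accept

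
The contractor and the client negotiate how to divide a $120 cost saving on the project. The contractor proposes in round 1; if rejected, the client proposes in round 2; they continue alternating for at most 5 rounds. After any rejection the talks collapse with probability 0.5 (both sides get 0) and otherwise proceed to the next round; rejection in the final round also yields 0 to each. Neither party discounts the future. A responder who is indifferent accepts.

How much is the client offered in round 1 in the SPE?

Round 5 (the contractor proposes): rejection yields 0 for the client; the contractor offers 0 and keeps 120.
Round 4 (the client proposes): rejecting gives the contractor an expected 0.5 × 120 = 60; the client offers that and keeps 60.
Round 3 (the contractor proposes): rejecting gives the client an expected 0.5 × 60 = 30; the contractor offers that and keeps 90.
Round 2 (the client proposes): rejecting gives the contractor an expected 0.5 × 90 = 45; the client offers that and keeps 75.
Round 1 (the contractor proposes): rejecting gives the client an expected 0.5 × 75 = 37.5; the contractor offers that and keeps 82.5.

37.5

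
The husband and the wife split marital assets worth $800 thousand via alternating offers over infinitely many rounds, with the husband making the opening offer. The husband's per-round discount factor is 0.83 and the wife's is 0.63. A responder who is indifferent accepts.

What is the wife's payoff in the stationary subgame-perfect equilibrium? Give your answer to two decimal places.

179.58

When the husband proposes, the wife accepts any offer worth at least 0.63 times what the wife would get by proposing next round; and vice versa.
This gives x = 800 − 0.63y and y = 800 − 0.83x, where x and y are each side's share when it proposes.
Hence (1 − 0.63·0.83)x = 800(1 − 0.63), i.e. 0.4771·x = 296.
x ≈ 620.4150; the wife's share is 800 − x ≈ 179.5850.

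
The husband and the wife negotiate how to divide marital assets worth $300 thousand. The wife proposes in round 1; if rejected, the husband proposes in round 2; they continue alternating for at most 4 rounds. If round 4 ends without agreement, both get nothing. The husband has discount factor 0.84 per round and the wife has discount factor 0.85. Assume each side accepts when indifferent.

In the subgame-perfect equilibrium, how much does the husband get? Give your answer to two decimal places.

217.73

Round 4 (the husband proposes): the wife will accept anything ≥ 0, so the husband offers 0 and keeps 300.
Round 3 (the wife proposes): the husband can get 300 next round, worth 0.84 × 300 = 252 now, so the wife offers 252, keeping 48.
Round 2 (the husband proposes): the wife can get 48 next round, worth 0.85 × 48 = 40.8 now, so the husband offers 40.8, keeping 259.2.
Round 1 (the wife proposes): the husband can get 259.2 next round, worth 0.84 × 259.2 = 217.728 now; the wife offers that and keeps 82.272.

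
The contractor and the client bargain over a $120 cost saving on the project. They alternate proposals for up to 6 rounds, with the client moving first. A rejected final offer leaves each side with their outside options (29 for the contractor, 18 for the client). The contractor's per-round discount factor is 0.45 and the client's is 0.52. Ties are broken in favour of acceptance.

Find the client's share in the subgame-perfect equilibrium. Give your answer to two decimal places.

Round 6 (the contractor proposes): the client gets 18 if talks fail, so the contractor offers 18 and keeps 102.
Round 5 (the client proposes): the contractor can get 102 next round, worth 0.45 × 102 = 45.9 now; the client offers that and keeps 74.1.
Round 4 (the contractor proposes): the client can get 74.1 next round, worth 0.52 × 74.1 = 38.532 now. The contractor offers 38.532 and keeps 120 − 38.532 = 81.468.
Round 3 (the client proposes): the contractor can get 81.468 next round, worth 0.45 × 81.468 = 36.6606 now, so the client offers 36.6606, keeping 83.3394.
Round 2 (the contractor proposes): the client can get 83.3394 next round, worth 0.52 × 83.3394 = 43.336488 now; the contractor offers that and keeps 76.663512.
Round 1 (the client proposes): the contractor can get 76.663512 next round, worth 0.45 × 76.663512 = 34.4985804 now, so the client offers 34.4985804, keeping 85.5014196.

85.50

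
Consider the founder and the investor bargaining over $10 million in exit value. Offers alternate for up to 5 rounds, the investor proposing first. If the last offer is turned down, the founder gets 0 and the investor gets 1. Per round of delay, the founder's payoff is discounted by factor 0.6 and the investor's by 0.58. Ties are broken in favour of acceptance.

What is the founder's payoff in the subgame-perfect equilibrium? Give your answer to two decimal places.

Round 5 (the investor proposes): the founder will accept anything ≥ 0, so the investor offers 0 and keeps 10.
Round 4 (the founder proposes): the investor can get 10 next round, worth 0.58 × 10 = 5.8 now; the founder offers that and keeps 4.2.
Round 3 (the investor proposes): the founder can get 4.2 next round, worth 0.6 × 4.2 = 2.52 now. The investor offers 2.52 and keeps 10 − 2.52 = 7.48.
Round 2 (the founder proposes): the investor can get 7.48 next round, worth 0.58 × 7.48 = 4.3384 now; the founder offers that and keeps 5.6616.
Round 1 (the investor proposes): the founder can get 5.6616 next round, worth 0.6 × 5.6616 = 3.39696 now. The investor offers 3.39696 and keeps 10 − 3.39696 = 6.60304.

3.40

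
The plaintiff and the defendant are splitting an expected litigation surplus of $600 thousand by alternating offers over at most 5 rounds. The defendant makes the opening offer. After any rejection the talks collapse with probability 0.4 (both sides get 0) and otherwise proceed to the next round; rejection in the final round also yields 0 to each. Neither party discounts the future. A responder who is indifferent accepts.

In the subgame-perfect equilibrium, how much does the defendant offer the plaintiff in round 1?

195.84

Round 5 (the defendant proposes): the plaintiff will accept anything ≥ 0, so the defendant offers 0 and keeps 600.
Round 4 (the plaintiff proposes): rejecting gives the defendant an expected 0.6 × 600 = 360; the plaintiff offers that and keeps 240.
Round 3 (the defendant proposes): rejecting gives the plaintiff an expected 0.6 × 240 = 144, so the defendant offers 144, keeping 456.
Round 2 (the plaintiff proposes): rejecting gives the defendant an expected 0.6 × 456 = 273.6; the plaintiff offers that and keeps 326.4.
Round 1 (the defendant proposes): rejecting gives the plaintiff an expected 0.6 × 326.4 = 195.84; the defendant offers that and keeps 404.16.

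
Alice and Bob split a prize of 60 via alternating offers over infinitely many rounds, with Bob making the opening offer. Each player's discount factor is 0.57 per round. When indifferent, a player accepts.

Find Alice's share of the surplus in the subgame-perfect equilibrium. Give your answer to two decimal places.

When Bob proposes, Alice accepts any offer worth at least 0.57 times what Alice would get by proposing next round; and vice versa.
This gives x = 60 − 0.57y and y = 60 − 0.57x, where x and y are each side's share when it proposes.
Hence (1 − 0.57·0.57)x = 60(1 − 0.57), i.e. 0.6751·x = 25.8.
x ≈ 38.2166; Alice's share is 60 − x ≈ 21.7834.

21.78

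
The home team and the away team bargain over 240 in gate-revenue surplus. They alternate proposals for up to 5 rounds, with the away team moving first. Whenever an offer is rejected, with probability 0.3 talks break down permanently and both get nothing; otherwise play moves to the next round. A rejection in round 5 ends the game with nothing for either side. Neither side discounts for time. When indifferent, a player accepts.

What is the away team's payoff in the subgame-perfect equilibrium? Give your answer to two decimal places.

164.90

Round 5 (the away team proposes): the home team will accept anything ≥ 0, so the away team offers 0 and keeps 240.
Round 4 (the home team proposes): rejecting gives the away team an expected 0.7 × 240 = 168. The home team offers 168 and keeps 240 − 168 = 72.
Round 3 (the away team proposes): rejecting gives the home team an expected 0.7 × 72 = 50.4; the away team offers that and keeps 189.6.
Round 2 (the home team proposes): rejecting gives the away team an expected 0.7 × 189.6 = 132.72, so the home team offers 132.72, keeping 107.28.
Round 1 (the away team proposes): rejecting gives the home team an expected 0.7 × 107.28 = 75.096. The away team offers 75.096 and keeps 240 − 75.096 = 164.904.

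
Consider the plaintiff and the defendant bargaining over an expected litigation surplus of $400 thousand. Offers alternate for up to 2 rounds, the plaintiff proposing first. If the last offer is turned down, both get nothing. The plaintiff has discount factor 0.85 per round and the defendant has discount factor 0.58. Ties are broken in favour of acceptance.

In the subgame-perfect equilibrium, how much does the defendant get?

232

Round 2 (the defendant proposes): the plaintiff will accept anything ≥ 0, so the defendant offers 0 and keeps 400.
Round 1 (the plaintiff proposes): the defendant can get 400 next round, worth 0.58 × 400 = 232 now, so the plaintiff offers 232, keeping 168.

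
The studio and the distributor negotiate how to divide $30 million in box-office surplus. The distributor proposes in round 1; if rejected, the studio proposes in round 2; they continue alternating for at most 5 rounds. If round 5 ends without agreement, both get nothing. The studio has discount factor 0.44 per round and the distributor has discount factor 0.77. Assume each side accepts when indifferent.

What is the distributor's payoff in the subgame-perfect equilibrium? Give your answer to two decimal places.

Work backward from the last round.
Round 5 (the distributor proposes): rejection yields 0 for the studio; the distributor offers 0 and keeps 30.
Round 4 (the studio proposes): the distributor can get 30 next round, worth 0.77 × 30 = 23.1 now, so the studio offers 23.1, keeping 6.9.
Round 3 (the distributor proposes): the studio can get 6.9 next round, worth 0.44 × 6.9 = 3.036 now, so the distributor offers 3.036, keeping 26.964.
Round 2 (the studio proposes): the distributor can get 26.964 next round, worth 0.77 × 26.964 = 20.76228 now, so the studio offers 20.76228, keeping 9.23772.
Round 1 (the distributor proposes): the studio can get 9.23772 next round, worth 0.44 × 9.23772 = 4.0645968 now; the distributor offers that and keeps 25.9354032.

25.94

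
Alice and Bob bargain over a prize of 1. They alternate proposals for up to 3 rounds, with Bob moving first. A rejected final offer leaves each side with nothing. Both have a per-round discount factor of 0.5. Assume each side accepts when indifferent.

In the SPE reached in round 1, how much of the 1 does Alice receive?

0.25

Round 3 (Bob proposes): rejection yields 0 for Alice; Bob offers 0 and keeps 1.
Round 2 (Alice proposes): Bob can get 1 next round, worth 0.5 × 1 = 0.5 now. Alice offers 0.5 and keeps 1 − 0.5 = 0.5.
Round 1 (Bob proposes): Alice can get 0.5 next round, worth 0.5 × 0.5 = 0.25 now. Bob offers 0.25 and keeps 1 − 0.25 = 0.75.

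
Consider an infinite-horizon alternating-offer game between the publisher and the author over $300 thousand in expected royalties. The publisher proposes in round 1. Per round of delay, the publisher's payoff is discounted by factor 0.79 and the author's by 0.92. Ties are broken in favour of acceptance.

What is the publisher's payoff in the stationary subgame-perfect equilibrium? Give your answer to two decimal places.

87.85

Let x be the publisher's share when the publisher proposes and y be the author's share when the author proposes.
The author accepts iff offered ≥ 0.92·y, so x = 300 − 0.92y. Symmetrically y = 300 − 0.79x.
Substituting: x = 300 − 0.92(300 − 0.79x), giving x(1 − 0.79·0.92) = 300(1 − 0.92).
So x = 300 × 0.08 / 0.2732 ≈ 87.8477, and the author receives 300 − x ≈ 212.1523.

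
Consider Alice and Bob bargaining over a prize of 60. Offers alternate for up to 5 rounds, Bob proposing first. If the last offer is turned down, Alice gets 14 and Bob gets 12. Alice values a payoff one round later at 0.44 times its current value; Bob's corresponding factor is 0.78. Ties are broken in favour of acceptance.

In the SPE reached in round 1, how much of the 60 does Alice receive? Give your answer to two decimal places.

Round 5 (Bob proposes): Alice gets 14 if talks fail, so Bob offers 14 and keeps 46.
Round 4 (Alice proposes): Bob can get 46 next round, worth 0.78 × 46 = 35.88 now; Alice offers that and keeps 24.12.
Round 3 (Bob proposes): Alice can get 24.12 next round, worth 0.44 × 24.12 = 10.6128 now, so Bob offers 10.6128, keeping 49.3872.
Round 2 (Alice proposes): Bob can get 49.3872 next round, worth 0.78 × 49.3872 = 38.522016 now; Alice offers that and keeps 21.477984.
Round 1 (Bob proposes): Alice can get 21.477984 next round, worth 0.44 × 21.477984 = 9.45031296 now. Bob offers 9.45031296 and keeps 60 − 9.45031296 = 50.54968704.

9.45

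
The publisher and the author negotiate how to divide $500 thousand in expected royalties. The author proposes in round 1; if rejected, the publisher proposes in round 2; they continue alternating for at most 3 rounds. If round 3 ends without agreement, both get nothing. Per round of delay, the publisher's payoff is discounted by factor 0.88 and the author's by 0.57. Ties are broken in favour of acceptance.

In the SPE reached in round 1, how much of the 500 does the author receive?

310.8

Solve by backward induction from round 3.
Round 3 (the author proposes): rejection yields 0 for the publisher; the author offers 0 and keeps 500.
Round 2 (the publisher proposes): the author can get 500 next round, worth 0.57 × 500 = 285 now, so the publisher offers 285, keeping 215.
Round 1 (the author proposes): the publisher can get 215 next round, worth 0.88 × 215 = 189.2 now. The author offers 189.2 and keeps 500 − 189.2 = 310.8.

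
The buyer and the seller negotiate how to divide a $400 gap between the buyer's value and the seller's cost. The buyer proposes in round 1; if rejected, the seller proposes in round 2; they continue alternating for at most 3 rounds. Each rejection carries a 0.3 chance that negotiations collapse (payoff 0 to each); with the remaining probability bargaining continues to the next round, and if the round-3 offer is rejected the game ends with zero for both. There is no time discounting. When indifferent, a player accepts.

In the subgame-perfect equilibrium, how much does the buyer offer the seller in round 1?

84

Round 3 (the buyer proposes): rejection yields 0 for the seller; the buyer offers 0 and keeps 400.
Round 2 (the seller proposes): rejecting gives the buyer an expected 0.7 × 400 = 280; the seller offers that and keeps 120.
Round 1 (the buyer proposes): rejecting gives the seller an expected 0.7 × 120 = 84; the buyer offers that and keeps 316.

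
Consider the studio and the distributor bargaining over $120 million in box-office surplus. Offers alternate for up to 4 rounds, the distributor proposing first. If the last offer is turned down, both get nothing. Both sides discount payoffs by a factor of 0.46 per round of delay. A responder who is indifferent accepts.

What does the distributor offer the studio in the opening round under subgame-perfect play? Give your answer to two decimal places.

Solve by backward induction from round 4.
Round 4 (the studio proposes): the distributor will accept anything ≥ 0, so the studio offers 0 and keeps 120.
Round 3 (the distributor proposes): the studio can get 120 next round, worth 0.46 × 120 = 55.2 now; the distributor offers that and keeps 64.8.
Round 2 (the studio proposes): the distributor can get 64.8 next round, worth 0.46 × 64.8 = 29.808 now. The studio offers 29.808 and keeps 120 − 29.808 = 90.192.
Round 1 (the distributor proposes): the studio can get 90.192 next round, worth 0.46 × 90.192 = 41.48832 now, so the distributor offers 41.48832, keeping 78.51168.

41.49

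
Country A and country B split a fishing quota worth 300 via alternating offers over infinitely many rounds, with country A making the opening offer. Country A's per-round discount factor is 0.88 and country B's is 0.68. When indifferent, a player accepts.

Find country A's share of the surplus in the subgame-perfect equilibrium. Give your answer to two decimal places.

239.04

When country A proposes, country B accepts any offer worth at least 0.68 times what country B would get by proposing next round; and vice versa.
This gives x = 300 − 0.68y and y = 300 − 0.88x, where x and y are each side's share when it proposes.
Hence (1 − 0.68·0.88)x = 300(1 − 0.68), i.e. 0.4016·x = 96.
x ≈ 239.0438; country B's share is 300 − x ≈ 60.9562.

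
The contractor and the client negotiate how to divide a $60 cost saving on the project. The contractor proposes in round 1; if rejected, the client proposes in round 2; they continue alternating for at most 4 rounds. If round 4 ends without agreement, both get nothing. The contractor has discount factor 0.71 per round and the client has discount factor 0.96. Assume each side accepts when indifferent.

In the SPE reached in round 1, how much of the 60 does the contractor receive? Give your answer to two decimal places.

Round 4 (the client proposes): the contractor will accept anything ≥ 0, so the client offers 0 and keeps 60.
Round 3 (the contractor proposes): the client can get 60 next round, worth 0.96 × 60 = 57.6 now. The contractor offers 57.6 and keeps 60 − 57.6 = 2.4.
Round 2 (the client proposes): the contractor can get 2.4 next round, worth 0.71 × 2.4 = 1.704 now; the client offers that and keeps 58.296.
Round 1 (the contractor proposes): the client can get 58.296 next round, worth 0.96 × 58.296 = 55.96416 now, so the contractor offers 55.96416, keeping 4.03584.

4.04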